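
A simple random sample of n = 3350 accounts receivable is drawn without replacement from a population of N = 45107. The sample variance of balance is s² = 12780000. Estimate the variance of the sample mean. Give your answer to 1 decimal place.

3531.6

Under SRS without replacement, Var(ȳ) = (1 − f)·s²/n with f = n/N = 3350/45107 = 0.07426785.
Var(ȳ) = (1 − 0.07426785)·12780000/3350 = 0.92573215·3814.9254 = 3531.5991.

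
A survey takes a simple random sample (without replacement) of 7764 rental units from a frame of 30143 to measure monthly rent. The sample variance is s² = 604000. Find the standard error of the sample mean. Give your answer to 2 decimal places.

Under SRS without replacement, Var(ȳ) = (1 − f)·s²/n with f = n/N = 7764/30143 = 0.25757224.
Var(ȳ) = (1 − 0.25757224)·604000/7764 = 0.74242776·77.794951 = 57.757131.
SE(ȳ) = √(57.757131) = 7.60.

7.60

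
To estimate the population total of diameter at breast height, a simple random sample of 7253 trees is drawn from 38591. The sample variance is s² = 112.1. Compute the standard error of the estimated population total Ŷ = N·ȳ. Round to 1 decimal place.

Var(Ŷ) = N²·Var(ȳ) = N²·(1 − n/N)·s²/n.
f = 7253/38591 = 0.18794538; Var(ȳ) = 0.81205462·112.1/7253 = 0.012550851.
Var(Ŷ) = 38591² · 0.012550851 = 1.8691547 × 10^7.
SE(Ŷ) = √(1.8691547 × 10^7) = 4323.4.

4323.4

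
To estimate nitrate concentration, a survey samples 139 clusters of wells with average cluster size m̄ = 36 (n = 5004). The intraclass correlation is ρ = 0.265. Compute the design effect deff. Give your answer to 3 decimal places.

deff = 1 + (36 − 1)·0.265 = 1 + 9.275 = 10.275.

10.275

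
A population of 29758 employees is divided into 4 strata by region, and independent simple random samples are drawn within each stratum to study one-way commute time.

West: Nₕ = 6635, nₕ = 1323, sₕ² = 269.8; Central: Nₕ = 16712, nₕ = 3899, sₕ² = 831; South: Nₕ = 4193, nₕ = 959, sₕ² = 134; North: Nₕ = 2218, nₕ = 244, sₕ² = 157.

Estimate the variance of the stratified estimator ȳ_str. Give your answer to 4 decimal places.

0.0650

Var(ȳ_str) = Σₕ Wₕ²(1 − fₕ)sₕ²/nₕ with Wₕ = Nₕ/N, N = 29758.
West: Wₕ = 0.22296525; term = 0.22296525²·(1 − 0.19939714)·269.8/1323 = 0.0081165901.
Central: Wₕ = 0.56159688; term = 0.56159688²·(1 − 0.23330541)·831/3899 = 0.051537051.
South: Wₕ = 0.14090329; term = 0.14090329²·(1 − 0.22871452)·134/959 = 0.0021396542.
North: Wₕ = 0.07453458; term = 0.07453458²·(1 − 0.11000902)·157/244 = 0.003181347.
Sum = 0.064974642.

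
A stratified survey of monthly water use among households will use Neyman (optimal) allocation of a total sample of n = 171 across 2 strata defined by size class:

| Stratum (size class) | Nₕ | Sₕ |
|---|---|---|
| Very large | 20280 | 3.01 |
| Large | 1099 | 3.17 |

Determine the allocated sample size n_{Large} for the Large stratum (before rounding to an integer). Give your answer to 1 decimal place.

Neyman allocation: nₕ = n·NₕSₕ / Σⱼ NⱼSⱼ.
Σ NⱼSⱼ = 20280·3.01 + 1099·3.17 = 64526.63.
n_{Large} = 171·1099·3.17 / 64526.63 = 9.2.

9.2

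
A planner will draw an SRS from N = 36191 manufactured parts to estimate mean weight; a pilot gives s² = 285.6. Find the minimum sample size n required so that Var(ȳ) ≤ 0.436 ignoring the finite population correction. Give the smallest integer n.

656

Without fpc, n₀ = s²/D = 285.6/0.436 = 655.0459.
Rounding up, n = 656.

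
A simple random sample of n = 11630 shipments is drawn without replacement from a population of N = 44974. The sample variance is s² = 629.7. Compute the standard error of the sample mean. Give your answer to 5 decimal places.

0.20036

Under SRS without replacement, Var(ȳ) = (1 − f)·s²/n with f = n/N = 11630/44974 = 0.25859385.
Var(ȳ) = (1 − 0.25859385)·629.7/11630 = 0.74140615·0.054144454 = 0.040143031.
SE(ȳ) = √(0.040143031) = 0.20036.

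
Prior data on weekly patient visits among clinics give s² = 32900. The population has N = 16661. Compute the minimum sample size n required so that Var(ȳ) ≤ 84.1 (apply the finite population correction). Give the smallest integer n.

Without fpc, n₀ = s²/D = 32900/84.1 = 391.2010.
With fpc, (1 − n/N)·s²/n ≤ D requires n ≥ n₀/(1 + n₀/N) = 391.2010/(1 + 391.2010/16661) = 382.2263.
Rounding up, n = 383.

383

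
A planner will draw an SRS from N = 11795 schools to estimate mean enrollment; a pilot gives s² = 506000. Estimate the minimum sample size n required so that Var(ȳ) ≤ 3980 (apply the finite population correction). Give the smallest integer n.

126

Without fpc, n₀ = s²/D = 506000/3980 = 127.1357.
With fpc, (1 − n/N)·s²/n ≤ D requires n ≥ n₀/(1 + n₀/N) = 127.1357/(1 + 127.1357/11795) = 125.7799.
Rounding up, n = 126.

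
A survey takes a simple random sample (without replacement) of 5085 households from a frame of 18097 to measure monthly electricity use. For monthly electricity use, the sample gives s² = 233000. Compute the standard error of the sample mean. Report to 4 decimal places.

5.7399

Under SRS without replacement, Var(ȳ) = (1 − f)·s²/n with f = n/N = 5085/18097 = 0.28098580.
Var(ȳ) = (1 − 0.28098580)·233000/5085 = 0.71901420·45.821042 = 32.94598.
SE(ȳ) = √(32.94598) = 5.7399.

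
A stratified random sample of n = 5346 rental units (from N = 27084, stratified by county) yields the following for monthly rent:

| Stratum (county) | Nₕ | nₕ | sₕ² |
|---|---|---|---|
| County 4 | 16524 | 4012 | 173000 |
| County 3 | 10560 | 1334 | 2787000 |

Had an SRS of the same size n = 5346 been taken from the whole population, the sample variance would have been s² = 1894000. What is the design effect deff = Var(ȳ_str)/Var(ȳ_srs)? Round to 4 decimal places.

Var(ȳ_str) = Σ Wₕ²(1−fₕ)sₕ²/nₕ with Wₕ = Nₕ/27084:
  County 4: (16524/27084)²·(1−4012/16524)·173000/4012 = 12.153504
  County 3: (10560/27084)²·(1−1334/10560)·2787000/1334 = 277.48077
  → Var(ȳ_str) = 289.63427.
Var(ȳ_srs) = (1 − 5346/27084)·1894000/5346 = 284.35299.
deff = 289.63427 / 284.35299 = 1.0186.

1.0186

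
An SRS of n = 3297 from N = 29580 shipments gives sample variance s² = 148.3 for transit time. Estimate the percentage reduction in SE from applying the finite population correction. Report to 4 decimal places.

f = n/N = 3297/29580 = 0.11146045.
SE_no-fpc = √(s²/n) = 0.21208556; SE_fpc = √((1−f)s²/n) = 0.19991689.
Ratio = √(1−f) = 0.94262376. Reduction = 100·(1 − 0.94262376) = 5.7376%.

5.7376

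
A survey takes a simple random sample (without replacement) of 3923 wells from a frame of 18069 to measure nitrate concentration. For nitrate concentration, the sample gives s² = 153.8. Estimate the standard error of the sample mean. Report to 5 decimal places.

0.17519

Under SRS without replacement, Var(ȳ) = (1 − f)·s²/n with f = n/N = 3923/18069 = 0.21711218.
Var(ȳ) = (1 − 0.21711218)·153.8/3923 = 0.78288782·0.03920469 = 0.030692874.
SE(ȳ) = √(0.030692874) = 0.17519.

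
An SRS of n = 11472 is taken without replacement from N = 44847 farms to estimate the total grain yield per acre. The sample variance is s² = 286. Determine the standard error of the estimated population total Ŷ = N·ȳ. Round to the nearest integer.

Var(Ŷ) = N²·Var(ȳ) = N²·(1 − n/N)·s²/n.
f = 11472/44847 = 0.25580306; Var(ȳ) = 0.74419694·286/11472 = 0.018553027.
Var(Ŷ) = 44847² · 0.018553027 = 3.7314839 × 10^7.
SE(Ŷ) = √(3.7314839 × 10^7) = 6109.

6109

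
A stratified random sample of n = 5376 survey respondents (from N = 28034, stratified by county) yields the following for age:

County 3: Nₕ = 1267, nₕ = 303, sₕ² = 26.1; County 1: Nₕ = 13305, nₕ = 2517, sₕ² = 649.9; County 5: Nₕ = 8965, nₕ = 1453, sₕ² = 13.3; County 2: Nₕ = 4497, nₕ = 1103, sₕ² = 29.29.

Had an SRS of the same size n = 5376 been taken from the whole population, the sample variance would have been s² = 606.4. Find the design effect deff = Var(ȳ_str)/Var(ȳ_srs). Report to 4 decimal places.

0.5330

Var(ȳ_str) = Σ Wₕ²(1−fₕ)sₕ²/nₕ with Wₕ = Nₕ/28034:
  County 3: (1267/28034)²·(1−303/1267)·26.1/303 = 1.3386942 × 10^-4
  County 1: (13305/28034)²·(1−2517/13305)·649.9/2517 = 0.047157307
  County 5: (8965/28034)²·(1−1453/8965)·13.3/1453 = 7.8437142 × 10^-4
  County 2: (4497/28034)²·(1−1103/4497)·29.29/1103 = 5.1571344 × 10^-4
  → Var(ȳ_str) = 0.048591261.
Var(ȳ_srs) = (1 − 5376/28034)·606.4/5376 = 0.091166742.
deff = 0.048591261 / 0.091166742 = 0.5330.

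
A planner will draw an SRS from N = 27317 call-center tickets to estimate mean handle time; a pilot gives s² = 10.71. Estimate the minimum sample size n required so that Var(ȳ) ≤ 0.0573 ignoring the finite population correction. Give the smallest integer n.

187

Without fpc, n₀ = s²/D = 10.71/0.0573 = 186.9110.
Rounding up, n = 187.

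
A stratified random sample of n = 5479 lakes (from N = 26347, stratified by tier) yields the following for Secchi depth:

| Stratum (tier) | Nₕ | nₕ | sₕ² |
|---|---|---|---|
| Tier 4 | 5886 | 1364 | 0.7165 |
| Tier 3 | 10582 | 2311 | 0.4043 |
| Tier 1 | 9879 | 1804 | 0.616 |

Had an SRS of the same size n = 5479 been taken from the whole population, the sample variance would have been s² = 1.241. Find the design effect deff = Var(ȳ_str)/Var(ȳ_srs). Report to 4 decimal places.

Var(ȳ_str) = Σ Wₕ²(1−fₕ)sₕ²/nₕ with Wₕ = Nₕ/26347:
  Tier 4: (5886/26347)²·(1−1364/5886)·0.7165/1364 = 2.014143 × 10^-5
  Tier 3: (10582/26347)²·(1−2311/10582)·0.4043/2311 = 2.2058056 × 10^-5
  Tier 1: (9879/26347)²·(1−1804/9879)·0.616/1804 = 3.9240755 × 10^-5
  → Var(ȳ_str) = 8.1440241 × 10^-5.
Var(ȳ_srs) = (1 − 5479/26347)·1.241/5479 = 1.7939905 × 10^-4.
deff = (8.1440241 × 10^-5) / (1.7939905 × 10^-4) = 0.4540.

0.4540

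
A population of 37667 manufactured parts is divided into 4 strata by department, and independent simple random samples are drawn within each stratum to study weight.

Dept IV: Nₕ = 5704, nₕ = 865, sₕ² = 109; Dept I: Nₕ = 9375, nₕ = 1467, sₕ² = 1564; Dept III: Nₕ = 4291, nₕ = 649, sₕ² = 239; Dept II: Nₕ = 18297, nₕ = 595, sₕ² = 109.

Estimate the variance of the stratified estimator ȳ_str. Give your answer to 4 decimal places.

Var(ȳ_str) = Σₕ Wₕ²(1 − fₕ)sₕ²/nₕ with Wₕ = Nₕ/N, N = 37667.
Dept IV: Wₕ = 0.15143229; term = 0.15143229²·(1 − 0.15164797)·109/865 = 0.0024514524.
Dept I: Wₕ = 0.24889160; term = 0.24889160²·(1 − 0.15648000)·1564/1467 = 0.055708634.
Dept III: Wₕ = 0.11391935; term = 0.11391935²·(1 − 0.15124680)·239/649 = 0.0040562956.
Dept II: Wₕ = 0.48575676; term = 0.48575676²·(1 − 0.03251899)·109/595 = 0.041820545.
Sum = 0.10403693.

0.1040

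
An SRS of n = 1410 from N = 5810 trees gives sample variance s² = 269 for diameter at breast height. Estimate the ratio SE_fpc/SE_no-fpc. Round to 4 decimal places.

0.8702

f = n/N = 1410/5810 = 0.24268503.
SE_no-fpc = √(s²/n) = 0.43678386; SE_fpc = √((1−f)s²/n) = 0.38010611.
Ratio = √(1−f) = 0.87023846.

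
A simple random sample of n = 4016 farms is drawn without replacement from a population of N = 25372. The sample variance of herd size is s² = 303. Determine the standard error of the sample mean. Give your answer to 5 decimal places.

Under SRS without replacement, Var(ȳ) = (1 − f)·s²/n with f = n/N = 4016/25372 = 0.15828472.
Var(ȳ) = (1 − 0.15828472)·303/4016 = 0.84171528·0.075448207 = 0.063505909.
SE(ȳ) = √(0.063505909) = 0.25200.

0.25200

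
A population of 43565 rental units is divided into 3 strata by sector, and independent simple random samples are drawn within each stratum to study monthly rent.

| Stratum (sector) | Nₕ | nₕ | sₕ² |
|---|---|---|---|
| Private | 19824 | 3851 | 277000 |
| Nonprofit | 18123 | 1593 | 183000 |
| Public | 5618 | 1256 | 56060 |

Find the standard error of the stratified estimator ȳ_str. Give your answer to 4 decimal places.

Var(ȳ_str) = Σₕ Wₕ²(1 − fₕ)sₕ²/nₕ with Wₕ = Nₕ/N, N = 43565.
Private: Wₕ = 0.45504419; term = 0.45504419²·(1 − 0.19425948)·277000/3851 = 12.000756.
Nonprofit: Wₕ = 0.41599908; term = 0.41599908²·(1 − 0.08789935)·183000/1593 = 18.132714.
Public: Wₕ = 0.12895673; term = 0.12895673²·(1 − 0.22356711)·56060/1256 = 0.57630902.
Sum = 30.709779.
SE = √(30.709779) = 5.5416.

5.5416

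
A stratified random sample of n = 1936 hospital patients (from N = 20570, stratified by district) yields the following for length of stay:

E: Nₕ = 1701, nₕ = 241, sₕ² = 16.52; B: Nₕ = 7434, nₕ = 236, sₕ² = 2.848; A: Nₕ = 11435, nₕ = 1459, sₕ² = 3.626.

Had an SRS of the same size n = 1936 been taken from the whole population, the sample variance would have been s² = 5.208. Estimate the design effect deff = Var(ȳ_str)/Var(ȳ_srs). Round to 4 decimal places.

1.0663

Var(ȳ_str) = Σ Wₕ²(1−fₕ)sₕ²/nₕ with Wₕ = Nₕ/20570:
  E: (1701/20570)²·(1−241/1701)·16.52/241 = 4.0232923 × 10^-4
  B: (7434/20570)²·(1−236/7434)·2.848/236 = 0.001526138
  A: (11435/20570)²·(1−1459/11435)·3.626/1459 = 6.7003353 × 10^-4
  → Var(ȳ_str) = 0.0025985008.
Var(ȳ_srs) = (1 − 1936/20570)·5.208/1936 = 0.0024368984.
deff = 0.0025985008 / 0.0024368984 = 1.0663.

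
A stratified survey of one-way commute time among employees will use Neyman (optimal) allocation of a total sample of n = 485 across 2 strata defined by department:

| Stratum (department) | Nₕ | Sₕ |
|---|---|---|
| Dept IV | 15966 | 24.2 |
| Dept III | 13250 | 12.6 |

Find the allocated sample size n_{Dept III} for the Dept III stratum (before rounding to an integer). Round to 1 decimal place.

Neyman allocation: nₕ = n·NₕSₕ / Σⱼ NⱼSⱼ.
Σ NⱼSⱼ = 15966·24.2 + 13250·12.6 = 553327.2.
n_{Dept III} = 485·13250·12.6 / 553327.2 = 146.3.

146.3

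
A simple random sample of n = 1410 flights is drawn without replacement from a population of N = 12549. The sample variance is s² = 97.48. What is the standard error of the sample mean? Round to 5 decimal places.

0.24772

Under SRS without replacement, Var(ȳ) = (1 − f)·s²/n with f = n/N = 1410/12549 = 0.11235955.
Var(ȳ) = (1 − 0.11235955)·97.48/1410 = 0.88764045·0.069134752 = 0.061366802.
SE(ȳ) = √(0.061366802) = 0.24772.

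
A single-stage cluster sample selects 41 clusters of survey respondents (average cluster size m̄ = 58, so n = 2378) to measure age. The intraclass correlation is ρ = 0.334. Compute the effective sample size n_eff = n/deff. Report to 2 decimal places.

118.67

deff = 1 + (58 − 1)·0.334 = 1 + 19.038 = 20.038.
n_eff = 2378 / 20.038 = 118.67.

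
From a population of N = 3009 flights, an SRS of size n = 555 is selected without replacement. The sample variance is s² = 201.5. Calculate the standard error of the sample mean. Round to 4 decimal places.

0.5441

Under SRS without replacement, Var(ȳ) = (1 − f)·s²/n with f = n/N = 555/3009 = 0.18444666.
Var(ȳ) = (1 − 0.18444666)·201.5/555 = 0.81555334·0.36306306 = 0.29609729.
SE(ȳ) = √(0.29609729) = 0.5441.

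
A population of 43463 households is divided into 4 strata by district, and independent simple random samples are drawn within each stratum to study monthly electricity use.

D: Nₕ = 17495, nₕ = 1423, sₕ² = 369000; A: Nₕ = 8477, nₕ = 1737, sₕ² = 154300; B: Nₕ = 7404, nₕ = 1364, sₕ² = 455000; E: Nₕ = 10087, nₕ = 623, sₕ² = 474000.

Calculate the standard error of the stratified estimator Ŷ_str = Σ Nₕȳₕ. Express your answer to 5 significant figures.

406860

Var(Ŷ_str) = Σₕ Nₕ²(1 − fₕ)sₕ²/nₕ.
D: 17495²·(1 − 1423/17495)·369000/1423 = 7.2913062 × 10^10.
A: 8477²·(1 − 1737/8477)·154300/1737 = 5.0753756 × 10^9.
B: 7404²·(1 − 1364/7404)·455000/1364 = 1.4917649 × 10^10.
E: 10087²·(1 − 623/10087)·474000/623 = 7.263184 × 10^10.
Sum = 1.6553793 × 10^11.
SE = √(1.6553793 × 10^11) = 406860.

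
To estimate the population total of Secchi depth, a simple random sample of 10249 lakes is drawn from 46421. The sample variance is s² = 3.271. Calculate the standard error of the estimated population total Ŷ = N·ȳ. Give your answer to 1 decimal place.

Var(Ŷ) = N²·Var(ȳ) = N²·(1 − n/N)·s²/n.
f = 10249/46421 = 0.22078370; Var(ȳ) = 0.77921630·3.271/10249 = 2.4868929 × 10^-4.
Var(Ŷ) = 46421² · (2.4868929 × 10^-4) = 535902.85.
SE(Ŷ) = √(535902.85) = 732.1.

732.1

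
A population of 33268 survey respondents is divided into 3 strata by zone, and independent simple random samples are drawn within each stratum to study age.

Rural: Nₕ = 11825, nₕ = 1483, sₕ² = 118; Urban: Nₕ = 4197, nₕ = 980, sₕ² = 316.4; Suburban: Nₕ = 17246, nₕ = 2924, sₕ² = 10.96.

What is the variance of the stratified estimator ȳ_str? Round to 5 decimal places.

Var(ȳ_str) = Σₕ Wₕ²(1 − fₕ)sₕ²/nₕ with Wₕ = Nₕ/N, N = 33268.
Rural: Wₕ = 0.35544668; term = 0.35544668²·(1 − 0.12541226)·118/1483 = 0.0087921108.
Urban: Wₕ = 0.12615727; term = 0.12615727²·(1 − 0.23350012)·316.4/980 = 0.0039386469.
Suburban: Wₕ = 0.51839606; term = 0.51839606²·(1 − 0.16954656)·10.96/2924 = 8.3651138 × 10^-4.
Sum = 0.013567269.

0.01357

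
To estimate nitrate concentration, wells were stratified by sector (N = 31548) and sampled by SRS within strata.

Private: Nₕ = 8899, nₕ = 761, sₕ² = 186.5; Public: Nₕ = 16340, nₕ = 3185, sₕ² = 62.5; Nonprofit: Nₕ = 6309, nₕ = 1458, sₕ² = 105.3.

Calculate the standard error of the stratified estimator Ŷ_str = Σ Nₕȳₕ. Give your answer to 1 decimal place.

Var(Ŷ_str) = Σₕ Nₕ²(1 − fₕ)sₕ²/nₕ.
Private: 8899²·(1 − 761/8899)·186.5/761 = 1.7748149 × 10^7.
Public: 16340²·(1 − 3185/16340)·62.5/3185 = 4.2180671 × 10^6.
Nonprofit: 6309²·(1 − 1458/6309)·105.3/1458 = 2.2103581 × 10^6.
Sum = 2.4176574 × 10^7.
SE = √(2.4176574 × 10^7) = 4917.0.

4917.0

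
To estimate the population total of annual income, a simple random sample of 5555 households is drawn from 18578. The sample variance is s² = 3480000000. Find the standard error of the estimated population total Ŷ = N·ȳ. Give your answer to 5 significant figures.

1.2311 × 10^7

Var(Ŷ) = N²·Var(ȳ) = N²·(1 − n/N)·s²/n.
f = 5555/18578 = 0.29900958; Var(ȳ) = 0.70099042·3480000000/5555 = 439144.31.
Var(Ŷ) = 18578² · 439144.31 = 1.5156718 × 10^14.
SE(Ŷ) = √(1.5156718 × 10^14) = 1.2311 × 10^7.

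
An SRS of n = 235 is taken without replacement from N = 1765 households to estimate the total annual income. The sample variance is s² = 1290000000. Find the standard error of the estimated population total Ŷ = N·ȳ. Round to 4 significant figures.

3.850 × 10^6

Var(Ŷ) = N²·Var(ȳ) = N²·(1 − n/N)·s²/n.
f = 235/1765 = 0.13314448; Var(ȳ) = 0.86685552·1290000000/235 = 4.7584835 × 10^6.
Var(Ŷ) = 1765² · (4.7584835 × 10^6) = 1.4823747 × 10^13.
SE(Ŷ) = √(1.4823747 × 10^13) = 3.850 × 10^6.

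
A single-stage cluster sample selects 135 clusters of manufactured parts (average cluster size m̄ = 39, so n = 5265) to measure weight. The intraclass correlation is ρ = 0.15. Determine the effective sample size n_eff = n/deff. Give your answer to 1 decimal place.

785.8

deff = 1 + (39 − 1)·0.15 = 1 + 5.7 = 6.7.
n_eff = 5265 / 6.7 = 785.8.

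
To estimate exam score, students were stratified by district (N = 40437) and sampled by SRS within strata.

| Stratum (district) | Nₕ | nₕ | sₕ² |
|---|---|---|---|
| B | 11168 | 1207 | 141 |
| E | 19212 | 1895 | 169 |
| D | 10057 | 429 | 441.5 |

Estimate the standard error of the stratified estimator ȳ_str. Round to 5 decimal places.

0.29502

Var(ȳ_str) = Σₕ Wₕ²(1 − fₕ)sₕ²/nₕ with Wₕ = Nₕ/N, N = 40437.
B: Wₕ = 0.27618270; term = 0.27618270²·(1 − 0.10807665)·141/1207 = 0.0079475329.
E: Wₕ = 0.47510943; term = 0.47510943²·(1 − 0.09863627)·169/1895 = 0.01814533.
D: Wₕ = 0.24870787; term = 0.24870787²·(1 − 0.04265686)·441.5/429 = 0.060942475.
Sum = 0.087035338.
SE = √(0.087035338) = 0.29502.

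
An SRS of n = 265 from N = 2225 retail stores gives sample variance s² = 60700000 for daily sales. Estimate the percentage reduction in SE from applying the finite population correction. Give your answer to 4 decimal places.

f = n/N = 265/2225 = 0.11910112.
SE_no-fpc = √(s²/n) = 478.59858; SE_fpc = √((1−f)s²/n) = 449.19451.
Ratio = √(1−f) = 0.93856213. Reduction = 100·(1 − 0.93856213) = 6.1438%.

6.1438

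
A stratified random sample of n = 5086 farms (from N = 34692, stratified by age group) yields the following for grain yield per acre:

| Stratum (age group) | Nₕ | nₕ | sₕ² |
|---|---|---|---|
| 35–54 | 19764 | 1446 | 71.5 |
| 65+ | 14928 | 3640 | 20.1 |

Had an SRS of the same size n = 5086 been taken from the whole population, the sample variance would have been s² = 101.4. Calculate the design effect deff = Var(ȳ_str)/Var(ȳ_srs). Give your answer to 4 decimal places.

Var(ȳ_str) = Σ Wₕ²(1−fₕ)sₕ²/nₕ with Wₕ = Nₕ/34692:
  35–54: (19764/34692)²·(1−1446/19764)·71.5/1446 = 0.014874144
  65+: (14928/34692)²·(1−3640/14928)·20.1/3640 = 7.7313374 × 10^-4
  → Var(ȳ_str) = 0.015647278.
Var(ȳ_srs) = (1 − 5086/34692)·101.4/5086 = 0.017014218.
deff = 0.015647278 / 0.017014218 = 0.9197.

0.9197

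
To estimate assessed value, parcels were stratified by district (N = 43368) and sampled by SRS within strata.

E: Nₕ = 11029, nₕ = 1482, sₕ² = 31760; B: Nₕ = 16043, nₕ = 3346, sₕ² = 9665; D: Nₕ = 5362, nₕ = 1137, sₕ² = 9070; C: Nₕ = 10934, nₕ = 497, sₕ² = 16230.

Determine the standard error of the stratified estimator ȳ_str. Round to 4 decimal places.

1.8948

Var(ȳ_str) = Σₕ Wₕ²(1 − fₕ)sₕ²/nₕ with Wₕ = Nₕ/N, N = 43368.
E: Wₕ = 0.25431194; term = 0.25431194²·(1 − 0.13437302)·31760/1482 = 1.199766.
B: Wₕ = 0.36992714; term = 0.36992714²·(1 − 0.20856448)·9665/3346 = 0.31284112.
D: Wₕ = 0.12363955; term = 0.12363955²·(1 − 0.21204774)·9070/1137 = 0.096086319.
C: Wₕ = 0.25212138; term = 0.25212138²·(1 − 0.04545455)·16230/497 = 1.9814271.
Sum = 3.5901205.
SE = √(3.5901205) = 1.8948.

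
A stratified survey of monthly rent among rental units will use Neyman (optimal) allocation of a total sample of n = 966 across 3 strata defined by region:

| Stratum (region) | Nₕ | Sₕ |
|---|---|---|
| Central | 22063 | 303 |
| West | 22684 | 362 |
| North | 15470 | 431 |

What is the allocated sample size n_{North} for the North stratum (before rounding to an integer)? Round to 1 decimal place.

Neyman allocation: nₕ = n·NₕSₕ / Σⱼ NⱼSⱼ.
Σ NⱼSⱼ = 22063·303 + 22684·362 + 15470·431 = 2.1564267 × 10^7.
n_{North} = 966·15470·431 / (2.1564267 × 10^7) = 298.7.

298.7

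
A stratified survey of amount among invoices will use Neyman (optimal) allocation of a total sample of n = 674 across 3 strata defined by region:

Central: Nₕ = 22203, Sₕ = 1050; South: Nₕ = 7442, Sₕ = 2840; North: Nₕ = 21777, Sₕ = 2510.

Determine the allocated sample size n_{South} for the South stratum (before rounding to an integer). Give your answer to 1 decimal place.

Neyman allocation: nₕ = n·NₕSₕ / Σⱼ NⱼSⱼ.
Σ NⱼSⱼ = 22203·1050 + 7442·2840 + 21777·2510 = 9.91087 × 10^7.
n_{South} = 674·7442·2840 / (9.91087 × 10^7) = 143.7.

143.7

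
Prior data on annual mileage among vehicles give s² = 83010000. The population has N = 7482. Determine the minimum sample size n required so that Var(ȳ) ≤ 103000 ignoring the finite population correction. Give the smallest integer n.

Without fpc, n₀ = s²/D = 83010000/103000 = 805.9223.
Rounding up, n = 806.

806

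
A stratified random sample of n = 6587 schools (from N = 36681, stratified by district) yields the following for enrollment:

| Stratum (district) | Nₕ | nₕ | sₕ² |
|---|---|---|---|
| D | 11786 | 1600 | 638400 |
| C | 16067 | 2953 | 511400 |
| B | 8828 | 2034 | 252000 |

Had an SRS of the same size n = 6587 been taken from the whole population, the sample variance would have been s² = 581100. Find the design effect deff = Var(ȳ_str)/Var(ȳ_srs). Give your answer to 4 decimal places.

0.9429

Var(ȳ_str) = Σ Wₕ²(1−fₕ)sₕ²/nₕ with Wₕ = Nₕ/36681:
  D: (11786/36681)²·(1−1600/11786)·638400/1600 = 35.600875
  C: (16067/36681)²·(1−2953/16067)·511400/2953 = 27.119702
  B: (8828/36681)²·(1−2034/8828)·252000/2034 = 5.5227467
  → Var(ȳ_str) = 68.243324.
Var(ȳ_srs) = (1 − 6587/36681)·581100/6587 = 72.377231.
deff = 68.243324 / 72.377231 = 0.9429.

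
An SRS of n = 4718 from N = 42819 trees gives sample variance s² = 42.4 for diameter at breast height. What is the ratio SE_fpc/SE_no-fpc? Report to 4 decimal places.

0.9433

f = n/N = 4718/42819 = 0.11018473.
SE_no-fpc = √(s²/n) = 0.094799045; SE_fpc = √((1−f)s²/n) = 0.089423958.
Ratio = √(1−f) = 0.94330020.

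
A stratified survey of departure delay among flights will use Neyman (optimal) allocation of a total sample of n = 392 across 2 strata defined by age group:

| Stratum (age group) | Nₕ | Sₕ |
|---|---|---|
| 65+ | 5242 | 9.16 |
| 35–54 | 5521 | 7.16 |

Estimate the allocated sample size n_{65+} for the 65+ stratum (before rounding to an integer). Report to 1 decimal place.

Neyman allocation: nₕ = n·NₕSₕ / Σⱼ NⱼSⱼ.
Σ NⱼSⱼ = 5242·9.16 + 5521·7.16 = 87547.08.
n_{65+} = 392·5242·9.16 / 87547.08 = 215.0.

215.0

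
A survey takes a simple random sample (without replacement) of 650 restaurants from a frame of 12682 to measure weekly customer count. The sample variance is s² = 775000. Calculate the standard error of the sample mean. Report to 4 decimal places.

33.6333

Under SRS without replacement, Var(ȳ) = (1 − f)·s²/n with f = n/N = 650/12682 = 0.05125375.
Var(ȳ) = (1 − 0.05125375)·775000/650 = 0.94874625·1192.3077 = 1131.1975.
SE(ȳ) = √(1131.1975) = 33.6333.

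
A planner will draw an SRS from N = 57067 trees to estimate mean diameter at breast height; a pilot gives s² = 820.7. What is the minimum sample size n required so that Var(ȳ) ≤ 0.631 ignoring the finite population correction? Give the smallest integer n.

1301

Without fpc, n₀ = s²/D = 820.7/0.631 = 1300.6339.
Rounding up, n = 1301.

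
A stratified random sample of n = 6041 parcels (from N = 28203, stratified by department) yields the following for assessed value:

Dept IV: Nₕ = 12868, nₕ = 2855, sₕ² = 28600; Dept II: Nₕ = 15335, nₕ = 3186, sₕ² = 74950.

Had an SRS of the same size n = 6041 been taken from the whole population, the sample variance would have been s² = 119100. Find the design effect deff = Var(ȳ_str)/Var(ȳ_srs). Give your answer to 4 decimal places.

0.4604

Var(ȳ_str) = Σ Wₕ²(1−fₕ)sₕ²/nₕ with Wₕ = Nₕ/28203:
  Dept IV: (12868/28203)²·(1−2855/12868)·28600/2855 = 1.6227237
  Dept II: (15335/28203)²·(1−3186/15335)·74950/3186 = 5.510101
  → Var(ȳ_str) = 7.1328247.
Var(ȳ_srs) = (1 − 6041/28203)·119100/6041 = 15.492324.
deff = 7.1328247 / 15.492324 = 0.4604.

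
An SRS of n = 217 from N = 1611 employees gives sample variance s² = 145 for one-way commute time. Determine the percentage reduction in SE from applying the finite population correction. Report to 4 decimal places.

f = n/N = 217/1611 = 0.13469894.
SE_no-fpc = √(s²/n) = 0.8174367; SE_fpc = √((1−f)s²/n) = 0.76039237.
Ratio = √(1−f) = 0.93021560. Reduction = 100·(1 − 0.93021560) = 6.9784%.

6.9784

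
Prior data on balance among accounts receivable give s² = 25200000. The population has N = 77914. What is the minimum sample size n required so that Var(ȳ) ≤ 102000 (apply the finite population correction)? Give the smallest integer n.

Without fpc, n₀ = s²/D = 25200000/102000 = 247.0588.
With fpc, (1 − n/N)·s²/n ≤ D requires n ≥ n₀/(1 + n₀/N) = 247.0588/(1 + 247.0588/77914) = 246.2779.
Rounding up, n = 247.

247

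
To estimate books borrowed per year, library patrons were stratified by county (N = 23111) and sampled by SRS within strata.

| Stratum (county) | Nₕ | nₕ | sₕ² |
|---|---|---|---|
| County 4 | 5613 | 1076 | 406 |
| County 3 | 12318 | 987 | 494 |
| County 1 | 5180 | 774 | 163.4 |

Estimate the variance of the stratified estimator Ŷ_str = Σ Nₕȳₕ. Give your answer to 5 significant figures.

8.4286 × 10^7

Var(Ŷ_str) = Σₕ Nₕ²(1 − fₕ)sₕ²/nₕ.
County 4: 5613²·(1 − 1076/5613)·406/1076 = 9.6089865 × 10^6.
County 3: 12318²·(1 − 987/12318)·494/987 = 6.9858336 × 10^7.
County 1: 5180²·(1 − 774/5180)·163.4/774 = 4.8182058 × 10^6.
Sum = 8.4285528 × 10^7.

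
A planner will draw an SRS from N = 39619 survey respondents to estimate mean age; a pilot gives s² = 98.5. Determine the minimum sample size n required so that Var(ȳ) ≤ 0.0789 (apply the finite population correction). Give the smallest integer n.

1211

Without fpc, n₀ = s²/D = 98.5/0.0789 = 1248.4157.
With fpc, (1 − n/N)·s²/n ≤ D requires n ≥ n₀/(1 + n₀/N) = 1248.4157/(1 + 1248.4157/39619) = 1210.2792.
Rounding up, n = 1211.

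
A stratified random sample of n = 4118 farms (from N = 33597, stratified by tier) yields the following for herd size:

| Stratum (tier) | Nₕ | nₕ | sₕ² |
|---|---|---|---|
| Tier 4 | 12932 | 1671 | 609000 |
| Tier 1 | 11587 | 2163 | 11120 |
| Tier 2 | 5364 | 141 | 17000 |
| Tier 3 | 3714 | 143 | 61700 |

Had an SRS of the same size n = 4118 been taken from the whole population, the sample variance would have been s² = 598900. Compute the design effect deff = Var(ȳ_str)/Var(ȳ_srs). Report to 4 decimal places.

0.4355

Var(ȳ_str) = Σ Wₕ²(1−fₕ)sₕ²/nₕ with Wₕ = Nₕ/33597:
  Tier 4: (12932/33597)²·(1−1671/12932)·609000/1671 = 47.019986
  Tier 1: (11587/33597)²·(1−2163/11587)·11120/2163 = 0.49734019
  Tier 2: (5364/33597)²·(1−141/5364)·17000/141 = 2.9925237
  Tier 3: (3714/33597)²·(1−143/3714)·61700/143 = 5.0696722
  → Var(ȳ_str) = 55.579522.
Var(ȳ_srs) = (1 − 4118/33597)·598900/4118 = 127.60868.
deff = 55.579522 / 127.60868 = 0.4355.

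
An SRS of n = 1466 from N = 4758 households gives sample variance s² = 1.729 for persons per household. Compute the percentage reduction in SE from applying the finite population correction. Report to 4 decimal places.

16.8202

f = n/N = 1466/4758 = 0.30811265.
SE_no-fpc = √(s²/n) = 0.03434239; SE_fpc = √((1−f)s²/n) = 0.028565919.
Ratio = √(1−f) = 0.83179766. Reduction = 100·(1 − 0.83179766) = 16.8202%.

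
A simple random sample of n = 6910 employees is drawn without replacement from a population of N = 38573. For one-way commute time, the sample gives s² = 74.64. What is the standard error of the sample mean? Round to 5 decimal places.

0.09416

Under SRS without replacement, Var(ȳ) = (1 − f)·s²/n with f = n/N = 6910/38573 = 0.17914085.
Var(ȳ) = (1 − 0.17914085)·74.64/6910 = 0.82085915·0.010801737 = 0.0088667043.
SE(ȳ) = √(0.0088667043) = 0.09416.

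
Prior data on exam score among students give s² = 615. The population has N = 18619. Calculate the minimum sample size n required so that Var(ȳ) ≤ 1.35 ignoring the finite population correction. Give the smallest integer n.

Without fpc, n₀ = s²/D = 615/1.35 = 455.5556.
Rounding up, n = 456.

456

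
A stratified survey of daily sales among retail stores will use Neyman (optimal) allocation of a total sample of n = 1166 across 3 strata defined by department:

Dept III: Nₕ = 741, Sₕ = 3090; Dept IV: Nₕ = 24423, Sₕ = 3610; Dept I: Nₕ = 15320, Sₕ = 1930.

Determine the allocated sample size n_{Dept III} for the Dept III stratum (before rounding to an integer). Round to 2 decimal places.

Neyman allocation: nₕ = n·NₕSₕ / Σⱼ NⱼSⱼ.
Σ NⱼSⱼ = 741·3090 + 24423·3610 + 15320·1930 = 1.2002432 × 10^8.
n_{Dept III} = 1166·741·3090 / (1.2002432 × 10^8) = 22.24.

22.24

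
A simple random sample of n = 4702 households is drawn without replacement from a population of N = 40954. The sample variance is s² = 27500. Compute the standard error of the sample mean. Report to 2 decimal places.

2.28

Under SRS without replacement, Var(ȳ) = (1 − f)·s²/n with f = n/N = 4702/40954 = 0.11481174.
Var(ȳ) = (1 − 0.11481174)·27500/4702 = 0.88518826·5.8485751 = 5.17709.
SE(ȳ) = √(5.17709) = 2.28.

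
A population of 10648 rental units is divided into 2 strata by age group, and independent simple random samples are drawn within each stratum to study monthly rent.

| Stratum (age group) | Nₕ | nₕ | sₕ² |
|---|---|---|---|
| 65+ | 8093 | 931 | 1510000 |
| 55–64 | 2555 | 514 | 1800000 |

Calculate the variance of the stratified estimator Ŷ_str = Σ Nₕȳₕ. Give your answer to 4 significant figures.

Var(Ŷ_str) = Σₕ Nₕ²(1 − fₕ)sₕ²/nₕ.
65+: 8093²·(1 − 931/8093)·1510000/931 = 9.4009366 × 10^10.
55–64: 2555²·(1 − 514/2555)·1800000/514 = 1.8261788 × 10^10.
Sum = 1.1227115 × 10^11.

1.123 × 10^11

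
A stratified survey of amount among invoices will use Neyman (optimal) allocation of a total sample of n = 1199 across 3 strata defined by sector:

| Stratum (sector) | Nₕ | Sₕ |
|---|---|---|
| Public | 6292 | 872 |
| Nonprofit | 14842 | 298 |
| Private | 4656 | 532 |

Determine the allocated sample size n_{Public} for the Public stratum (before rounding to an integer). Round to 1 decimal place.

Neyman allocation: nₕ = n·NₕSₕ / Σⱼ NⱼSⱼ.
Σ NⱼSⱼ = 6292·872 + 14842·298 + 4656·532 = 1.2386532 × 10^7.
n_{Public} = 1199·6292·872 / (1.2386532 × 10^7) = 531.1.

531.1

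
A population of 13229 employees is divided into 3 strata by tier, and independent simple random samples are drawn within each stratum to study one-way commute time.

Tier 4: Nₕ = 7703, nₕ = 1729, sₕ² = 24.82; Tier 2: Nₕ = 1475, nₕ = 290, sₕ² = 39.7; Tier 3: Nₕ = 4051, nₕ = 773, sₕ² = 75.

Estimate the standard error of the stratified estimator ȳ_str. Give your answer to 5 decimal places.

Var(ȳ_str) = Σₕ Wₕ²(1 − fₕ)sₕ²/nₕ with Wₕ = Nₕ/N, N = 13229.
Tier 4: Wₕ = 0.58228135; term = 0.58228135²·(1 − 0.22445800)·24.82/1729 = 0.0037746602.
Tier 2: Wₕ = 0.11149747; term = 0.11149747²·(1 − 0.19661017)·39.7/290 = 0.0013672529.
Tier 3: Wₕ = 0.30622118; term = 0.30622118²·(1 − 0.19081708)·75/773 = 0.0073620528.
Sum = 0.012503966.
SE = √(0.012503966) = 0.11182.

0.11182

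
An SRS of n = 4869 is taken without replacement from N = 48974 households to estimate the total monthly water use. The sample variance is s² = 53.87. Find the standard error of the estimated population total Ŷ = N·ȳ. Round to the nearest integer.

4889

Var(Ŷ) = N²·Var(ȳ) = N²·(1 − n/N)·s²/n.
f = 4869/48974 = 0.09942010; Var(ȳ) = 0.90057990·53.87/4869 = 0.0099639021.
Var(Ŷ) = 48974² · 0.0099639021 = 2.3897948 × 10^7.
SE(Ŷ) = √(2.3897948 × 10^7) = 4889.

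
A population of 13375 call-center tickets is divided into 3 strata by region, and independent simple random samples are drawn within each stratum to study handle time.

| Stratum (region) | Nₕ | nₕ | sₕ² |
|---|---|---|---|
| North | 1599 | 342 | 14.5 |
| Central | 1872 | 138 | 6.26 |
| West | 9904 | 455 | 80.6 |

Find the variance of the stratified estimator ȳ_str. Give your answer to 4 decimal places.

0.0940

Var(ȳ_str) = Σₕ Wₕ²(1 − fₕ)sₕ²/nₕ with Wₕ = Nₕ/N, N = 13375.
North: Wₕ = 0.11955140; term = 0.11955140²·(1 − 0.21388368)·14.5/342 = 4.7636304 × 10^-4.
Central: Wₕ = 0.13996262; term = 0.13996262²·(1 − 0.07371795)·6.26/138 = 8.2311896 × 10^-4.
West: Wₕ = 0.74048598; term = 0.74048598²·(1 − 0.04594103)·80.6/455 = 0.092668588.
Sum = 0.09396807.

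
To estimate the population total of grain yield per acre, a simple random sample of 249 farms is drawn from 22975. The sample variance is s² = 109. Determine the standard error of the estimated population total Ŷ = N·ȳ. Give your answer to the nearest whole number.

Var(Ŷ) = N²·Var(ȳ) = N²·(1 − n/N)·s²/n.
f = 249/22975 = 0.01083787; Var(ȳ) = 0.98916213·109/249 = 0.43300672.
Var(Ŷ) = 22975² · 0.43300672 = 2.2856287 × 10^8.
SE(Ŷ) = √(2.2856287 × 10^8) = 15118.

15118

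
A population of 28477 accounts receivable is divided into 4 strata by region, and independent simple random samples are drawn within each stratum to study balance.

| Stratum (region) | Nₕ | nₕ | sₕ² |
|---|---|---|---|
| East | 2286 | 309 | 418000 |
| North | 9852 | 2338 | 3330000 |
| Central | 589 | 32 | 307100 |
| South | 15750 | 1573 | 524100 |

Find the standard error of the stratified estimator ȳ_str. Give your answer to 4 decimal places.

Var(ȳ_str) = Σₕ Wₕ²(1 − fₕ)sₕ²/nₕ with Wₕ = Nₕ/N, N = 28477.
East: Wₕ = 0.08027531; term = 0.08027531²·(1 − 0.13517060)·418000/309 = 7.5389737.
North: Wₕ = 0.34596341; term = 0.34596341²·(1 − 0.23731222)·3330000/2338 = 130.01901.
Central: Wₕ = 0.02068336; term = 0.02068336²·(1 − 0.05432937)·307100/32 = 3.8825035.
South: Wₕ = 0.55307792; term = 0.55307792²·(1 − 0.09987302)·524100/1573 = 91.740661.
Sum = 233.18115.
SE = √(233.18115) = 15.2703.

15.2703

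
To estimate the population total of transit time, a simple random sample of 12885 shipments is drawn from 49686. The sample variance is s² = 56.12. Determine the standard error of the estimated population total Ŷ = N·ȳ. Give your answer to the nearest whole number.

2822

Var(Ŷ) = N²·Var(ȳ) = N²·(1 − n/N)·s²/n.
f = 12885/49686 = 0.25932858; Var(ȳ) = 0.74067142·56.12/12885 = 0.0032259589.
Var(Ŷ) = 49686² · 0.0032259589 = 7.9639202 × 10^6.
SE(Ŷ) = √(7.9639202 × 10^6) = 2822.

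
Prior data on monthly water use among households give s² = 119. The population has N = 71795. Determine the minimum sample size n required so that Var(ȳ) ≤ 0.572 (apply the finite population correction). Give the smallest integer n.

208

Without fpc, n₀ = s²/D = 119/0.572 = 208.0420.
With fpc, (1 − n/N)·s²/n ≤ D requires n ≥ n₀/(1 + n₀/N) = 208.0420/(1 + 208.0420/71795) = 207.4409.
Rounding up, n = 208.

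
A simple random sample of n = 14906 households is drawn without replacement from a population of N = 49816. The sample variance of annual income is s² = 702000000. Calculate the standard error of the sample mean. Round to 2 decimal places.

181.67

Under SRS without replacement, Var(ȳ) = (1 − f)·s²/n with f = n/N = 14906/49816 = 0.29922113.
Var(ȳ) = (1 − 0.29922113)·702000000/14906 = 0.70077887·47095.129 = 33003.271.
SE(ȳ) = √(33003.271) = 181.67.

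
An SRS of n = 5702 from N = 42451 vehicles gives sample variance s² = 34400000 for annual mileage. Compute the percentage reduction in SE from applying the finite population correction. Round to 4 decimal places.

6.9581

f = n/N = 5702/42451 = 0.13431957.
SE_no-fpc = √(s²/n) = 77.672202; SE_fpc = √((1−f)s²/n) = 72.26773.
Ratio = √(1−f) = 0.93041949. Reduction = 100·(1 − 0.93041949) = 6.9581%.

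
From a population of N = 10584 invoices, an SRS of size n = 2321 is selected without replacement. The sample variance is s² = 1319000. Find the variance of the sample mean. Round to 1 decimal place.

Under SRS without replacement, Var(ȳ) = (1 − f)·s²/n with f = n/N = 2321/10584 = 0.21929327.
Var(ȳ) = (1 − 0.21929327)·1319000/2321 = 0.78070673·568.28953 = 443.66746.

443.7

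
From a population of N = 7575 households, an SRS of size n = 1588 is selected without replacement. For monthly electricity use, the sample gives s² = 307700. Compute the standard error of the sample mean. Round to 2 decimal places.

12.38

Under SRS without replacement, Var(ȳ) = (1 − f)·s²/n with f = n/N = 1588/7575 = 0.20963696.
Var(ȳ) = (1 − 0.20963696)·307700/1588 = 0.79036304·193.76574 = 153.14528.
SE(ȳ) = √(153.14528) = 12.38.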